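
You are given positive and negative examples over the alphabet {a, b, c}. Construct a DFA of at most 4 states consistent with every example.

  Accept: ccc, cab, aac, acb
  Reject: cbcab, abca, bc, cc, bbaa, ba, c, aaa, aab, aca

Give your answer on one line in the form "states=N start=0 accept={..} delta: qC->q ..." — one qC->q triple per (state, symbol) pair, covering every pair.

states=4 start=0 accept={3} delta: 0a->1 0b->0 0c->2 1a->1 1b->0 1c->3 2a->2 2b->3 2c->1 3a->0 3b->3 3c->0

Grow the machine one transition at a time. Run the examples from 0; the earliest place one falls off (shortest prefix, ties alphabetical) gets sent to the lowest-numbered state that keeps every Accept/Reject pair distinguishable — a pair clashes when both reach the same state with identical unread suffix — and to a fresh state only if none does.
a: 0a undefined. 0a->0: no, aac/c meet in 0 with "c" left. Open state 1: 0a->1.
b: 0b undefined. 0b->0: ok.
c: 0c undefined. 0c->0: no, ccc/bc meet in 0. 0c->1: no, cab/aab meet in 1 with "ab" left. Open state 2: 0c->2.
aa: 1a undefined. 1a->0: no, aac/bc meet in 2. 1a->1: ok.
ab: 1b undefined. 1b->0: ok.
ac: 1c undefined. 1c->0: no, aac/aab meet in 0. 1c->1: no, aac/bbaa meet in 1. 1c->2: no, aac/bc meet in 2. Open state 3: 1c->3.
ca: 2a undefined. 2a->0: no, cab/abca meet in 0. 2a->1: no, cab/aab meet in 0. 2a->2: ok.
cb: 2b undefined. 2b->0: no, cab/cbcab meet in 0. 2b->1: no, cab/bbaa meet in 1. 2b->2: no, cab/abca meet in 2. 2b->3: ok.
cc: 2c undefined. 2c->0: no, ccc/abca meet in 2. 2c->1: ok.
aca: 3a undefined. 3a->0: ok.
acb: 3b undefined. 3b->0: no, acb/aab meet in 0. 3b->1: no, acb/cc meet in 1. 3b->2: no, acb/abca meet in 2. 3b->3: ok.
cbc: 3c undefined. 3c->0: ok.
All examples now run through 4 states with every (state, symbol) defined. Accept strings end in {3}, Reject strings end in {0,1,2}; accept={3}.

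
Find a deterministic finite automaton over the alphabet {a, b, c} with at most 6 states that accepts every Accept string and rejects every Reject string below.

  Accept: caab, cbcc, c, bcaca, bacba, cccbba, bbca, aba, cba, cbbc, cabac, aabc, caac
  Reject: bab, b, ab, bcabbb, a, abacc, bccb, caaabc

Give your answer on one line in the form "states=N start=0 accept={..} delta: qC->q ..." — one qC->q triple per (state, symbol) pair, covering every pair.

states=5 start=0 accept={2,3} delta: 0a->0 0b->1 0c->2 1a->2 1b->0 1c->2 2a->3 2b->1 2c->3 3a->4 3b->1 3c->1 4a->4 4b->3 4c->2

Grow the machine one transition at a time. Run the examples from 0; the earliest place one falls off (shortest prefix, ties alphabetical) gets sent to the lowest-numbered state that keeps every Accept/Reject pair distinguishable — a pair clashes when both reach the same state with identical unread suffix — and to a fresh state only if none does.
a: 0a undefined. 0a->0: ok.
b: 0b undefined. 0b->0: no, aba/bab meet in 0. Open state 1: 0b->1.
c: 0c undefined. 0c->0: no, caab/b meet in 1. 0c->1: no, c/b meet in 1. Open state 2: 0c->2.
ba: 1a undefined. 1a->0: no, aba/a meet in 0. 1a->1: no, aba/b meet in 1. 1a->2: ok.
bb: 1b undefined. 1b->0: ok.
bc: 1c undefined. 1c->0: no, aabc/a meet in 0. 1c->1: no, aabc/b meet in 1. 1c->2: ok.
ca: 2a undefined. 2a->0: no, caab/b meet in 1. 2a->1: no, caab/bab meet in 2 with "b" left. 2a->2: no, caab/bab meet in 2 with "b" left. Open state 3: 2a->3.
cb: 2b undefined. 2b->0: no, cba/bab meet in 0. 2b->1: ok.
cc: 2c undefined. 2c->0: no, cbcc/a meet in 0. 2c->1: no, cbcc/bab meet in 1. 2c->2: no, cbcc/abacc meet in 2. 2c->3: ok.
caa: 3a undefined. 3a->0: no, caab/bab meet in 1. 3a->1: no, caab/a meet in 0. 3a->2: no, caab/bab meet in 1. 3a->3: no, caab/bccb meet in 3 with "b" left. Open state 4: 3a->4.
cab: 3b undefined. 3b->0: no, bacba/bcabbb meet in 0. 3b->1: ok.
ccc: 3c undefined. 3c->0: no, bcaca/a meet in 0. 3c->1: ok.
caaa: 4a undefined. 4a->0: no, c/caaabc meet in 2. 4a->1: no, c/caaabc meet in 2. 4a->2: no, c/caaabc meet in 2. 4a->3: no, c/caaabc meet in 2. 4a->4: ok.
caab: 4b undefined. 4b->0: no, caab/a meet in 0. 4b->1: no, caab/bab meet in 1. 4b->2: no, cbcc/caaabc meet in 3. 4b->3: ok.
caac: 4c undefined. 4c->0: no, caac/a meet in 0. 4c->1: no, caac/bab meet in 1. 4c->2: ok.
All examples now run through 5 states with every (state, symbol) defined. Accept strings end in {2,3}, Reject strings end in {0,1}; accept={2,3}.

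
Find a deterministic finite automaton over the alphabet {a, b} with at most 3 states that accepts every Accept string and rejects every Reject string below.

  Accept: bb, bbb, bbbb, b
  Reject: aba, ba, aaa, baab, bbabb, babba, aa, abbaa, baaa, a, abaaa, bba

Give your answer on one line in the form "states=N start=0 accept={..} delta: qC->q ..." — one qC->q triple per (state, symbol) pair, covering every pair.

states=3 start=0 accept={1} delta: 0a->0 0b->1 1a->2 1b->1 2a->2 2b->2

Grow the machine one transition at a time. Run the examples from 0; the earliest place one falls off (shortest prefix, ties alphabetical) gets sent to the lowest-numbered state that keeps every Accept/Reject pair distinguishable — a pair clashes when both reach the same state with identical unread suffix — and to a fresh state only if none does.
a: 0a undefined. 0a->0: ok.
b: 0b undefined. 0b->0: no, bb/aba meet in 0. Open state 1: 0b->1.
ba: 1a undefined. 1a->0: no, b/baab meet in 1. 1a->1: no, bb/baab meet in 1 with "b" left. Open state 2: 1a->2.
bb: 1b undefined. 1b->0: no, bb/aaa meet in 0. 1b->1: ok.
baa: 2a undefined. 2a->0: no, bb/baab meet in 1. 2a->1: no, bb/baab meet in 1. 2a->2: ok.
bab: 2b undefined. 2b->0: no, bb/bbabb meet in 1. 2b->1: no, bb/baab meet in 1. 2b->2: ok.
All examples now run through 3 states with every (state, symbol) defined. Accept strings end in {1}, Reject strings end in {0,2}; accept={1}.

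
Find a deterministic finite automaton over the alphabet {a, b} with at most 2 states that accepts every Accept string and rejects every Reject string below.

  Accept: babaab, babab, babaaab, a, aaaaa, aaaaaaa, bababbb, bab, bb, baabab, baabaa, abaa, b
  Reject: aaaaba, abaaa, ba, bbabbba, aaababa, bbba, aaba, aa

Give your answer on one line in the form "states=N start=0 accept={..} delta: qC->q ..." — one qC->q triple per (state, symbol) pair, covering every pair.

Fold the examples into a partial DFA from state 0: repeatedly fix the first undefined (state, symbol) met by the shortest-then-alphabetical prefix, trying targets in increasing order and rejecting any under which an Accept and a Reject string meet in one state with the same remainder; add a state when all current targets are rejected. Accepting states are where Accept strings end.
a: 0a undefined. 0a->0: no, a/aa meet in 0. Open state 1: 0a->1.
b: 0b undefined. 0b->0: no, a/ba meet in 1. 0b->1: ok.
aa: 1a undefined. 1a->0: ok.
ab: 1b undefined. 1b->0: no, babaab/aaaaba meet in 0. 1b->1: ok.
All examples now run through 2 states with every (state, symbol) defined. Accept strings end in {1}, Reject strings end in {0}; accept={1}.

states=2 start=0 accept={1} delta: 0a->1 0b->1 1a->0 1b->1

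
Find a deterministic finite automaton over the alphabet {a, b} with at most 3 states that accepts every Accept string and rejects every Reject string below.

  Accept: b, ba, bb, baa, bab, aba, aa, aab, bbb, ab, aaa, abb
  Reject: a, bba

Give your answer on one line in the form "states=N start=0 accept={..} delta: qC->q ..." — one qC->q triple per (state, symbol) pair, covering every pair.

State merging on the prefix tree: take the shortest (then alphabetical) example prefix whose next move is undefined and point that move at state 0, else 1, else 2, ...; a target is out if some Accept/Reject pair would then sit in one state with the same input left (inseparable). If every existing state is out, open a new one.
a: 0a undefined. 0a->0: no, aa/a meet in 0. Open state 1: 0a->1.
b: 0b undefined. 0b->0: no, ba/a meet in 1. 0b->1: no, b/a meet in 1. Open state 2: 0b->2.
aa: 1a undefined. 1a->0: no, aaa/a meet in 1. 1a->1: no, aa/a meet in 1. 1a->2: ok.
ab: 1b undefined. 1b->0: no, aba/a meet in 1. 1b->1: no, ab/a meet in 1. 1b->2: ok.
ba: 2a undefined. 2a->0: no, baa/a meet in 1. 2a->1: no, ba/a meet in 1. 2a->2: ok.
bb: 2b undefined. 2b->0: ok.
All examples now run through 3 states with every (state, symbol) defined. Accept strings end in {0,2}, Reject strings end in {1}; accept={0,2}.

states=3 start=0 accept={0,2} delta: 0a->1 0b->2 1a->2 1b->2 2a->2 2b->0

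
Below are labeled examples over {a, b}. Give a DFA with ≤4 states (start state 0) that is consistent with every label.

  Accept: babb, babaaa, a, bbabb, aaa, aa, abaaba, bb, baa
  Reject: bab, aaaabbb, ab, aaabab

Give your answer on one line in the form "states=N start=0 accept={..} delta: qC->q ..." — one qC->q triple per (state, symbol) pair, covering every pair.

states=2 start=0 accept={0} delta: 0a->0 0b->1 1a->0 1b->0

State merging on the prefix tree: take the shortest (then alphabetical) example prefix whose next move is undefined and point that move at state 0, else 1, else 2, ...; a target is out if some Accept/Reject pair would then sit in one state with the same input left (inseparable). If every existing state is out, open a new one.
a: 0a undefined. 0a->0: ok.
b: 0b undefined. 0b->0: no, babb/bab meet in 0. Open state 1: 0b->1.
ba: 1a undefined. 1a->0: ok.
bb: 1b undefined. 1b->0: ok.
All examples now run through 2 states with every (state, symbol) defined. Accept strings end in {0}, Reject strings end in {1}; accept={0}.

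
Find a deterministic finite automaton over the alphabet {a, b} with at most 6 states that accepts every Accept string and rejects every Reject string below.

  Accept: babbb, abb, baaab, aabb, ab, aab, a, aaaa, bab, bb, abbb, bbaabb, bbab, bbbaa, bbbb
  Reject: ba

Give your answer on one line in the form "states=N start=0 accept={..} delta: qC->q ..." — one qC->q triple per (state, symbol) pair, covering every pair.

states=3 start=0 accept={0,1} delta: 0a->0 0b->1 1a->2 1b->0 2a->0 2b->0

Grow the machine one transition at a time. Run the examples from 0; the earliest place one falls off (shortest prefix, ties alphabetical) gets sent to the lowest-numbered state that keeps every Accept/Reject pair distinguishable — a pair clashes when both reach the same state with identical unread suffix — and to a fresh state only if none does.
a: 0a undefined. 0a->0: ok.
b: 0b undefined. 0b->0: no, babbb/ba meet in 0. Open state 1: 0b->1.
ba: 1a undefined. 1a->0: no, a/ba meet in 0. 1a->1: no, ab/ba meet in 1. Open state 2: 1a->2.
bb: 1b undefined. 1b->0: ok.
baa: 2a undefined. 2a->0: ok.
bab: 2b undefined. 2b->0: ok.
All examples now run through 3 states with every (state, symbol) defined. Accept strings end in {0,1}, Reject strings end in {2}; accept={0,1}.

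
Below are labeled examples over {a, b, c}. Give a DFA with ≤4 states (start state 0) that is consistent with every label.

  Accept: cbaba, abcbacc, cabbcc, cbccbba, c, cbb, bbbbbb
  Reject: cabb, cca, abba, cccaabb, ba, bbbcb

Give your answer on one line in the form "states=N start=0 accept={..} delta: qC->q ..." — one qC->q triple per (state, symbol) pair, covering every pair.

Grow the machine one transition at a time. Run the examples from 0; the earliest place one falls off (shortest prefix, ties alphabetical) gets sent to the lowest-numbered state that keeps every Accept/Reject pair distinguishable — a pair clashes when both reach the same state with identical unread suffix — and to a fresh state only if none does.
a: 0a undefined. 0a->0: ok.
b: 0b undefined. 0b->0: no, bbbbbb/abba meet in 0. Open state 1: 0b->1.
c: 0c undefined. 0c->0: no, c/cca meet in 0. 0c->1: ok.
ba: 1a undefined. 1a->0: ok.
bb: 1b undefined. 1b->0: no, cbaba/cabb meet in 0. 1b->1: no, cbaba/abba meet in 0. Open state 2: 1b->2.
cc: 1c undefined. 1c->0: no, abcbacc/cca meet in 0. 1c->1: ok.
bbb: 2b undefined. 2b->0: no, cbb/cca meet in 0. 2b->1: no, bbbbbb/cabb meet in 2. 2b->2: no, cbb/cabb meet in 2. Open state 3: 2b->3.
cba: 2a undefined. 2a->0: no, cbaba/cca meet in 0. 2a->1: no, cbaba/abba meet in 1. 2a->2: ok.
cbc: 2c undefined. 2c->0: ok.
bbbb: 3b undefined. 3b->0: no, bbbbbb/cabb meet in 2. 3b->1: ok.
bbbc: 3c undefined. 3c->0: no, abcbacc/bbbcb meet in 1. 3c->1: ok.
cbaba: 3a undefined. 3a->0: no, cbaba/cca meet in 0. 3a->1: ok.
All examples now run through 4 states with every (state, symbol) defined. Accept strings end in {1,3}, Reject strings end in {0,2}; accept={1,3}.

states=4 start=0 accept={1,3} delta: 0a->0 0b->1 0c->1 1a->0 1b->2 1c->1 2a->2 2b->3 2c->0 3a->1 3b->1 3c->1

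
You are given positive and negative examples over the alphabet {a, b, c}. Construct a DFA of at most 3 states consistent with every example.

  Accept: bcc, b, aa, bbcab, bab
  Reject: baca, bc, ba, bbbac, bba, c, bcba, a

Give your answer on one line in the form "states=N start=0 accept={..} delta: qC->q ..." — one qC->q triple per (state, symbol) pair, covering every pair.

states=3 start=0 accept={0} delta: 0a->1 0b->0 0c->2 1a->0 1b->0 1c->2 2a->1 2b->0 2c->0

Fold the examples into a partial DFA from state 0: repeatedly fix the first undefined (state, symbol) met by the shortest-then-alphabetical prefix, trying targets in increasing order and rejecting any under which an Accept and a Reject string meet in one state with the same remainder; add a state when all current targets are rejected. Accepting states are where Accept strings end.
a: 0a undefined. 0a->0: no, aa/a meet in 0. Open state 1: 0a->1.
b: 0b undefined. 0b->0: ok.
c: 0c undefined. 0c->0: no, bcc/bc meet in 0. 0c->1: no, bcc/bbbac meet in 1 with "c" left. Open state 2: 0c->2.
aa: 1a undefined. 1a->0: ok.
bab: 1b undefined. 1b->0: ok.
bac: 1c undefined. 1c->0: no, b/bbbac meet in 0. 1c->1: no, b/baca meet in 0. 1c->2: ok.
bcb: 2b undefined. 2b->0: ok.
bcc: 2c undefined. 2c->0: ok.
baca: 2a undefined. 2a->0: no, bcc/baca meet in 0. 2a->1: ok.
All examples now run through 3 states with every (state, symbol) defined. Accept strings end in {0}, Reject strings end in {1,2}; accept={0}.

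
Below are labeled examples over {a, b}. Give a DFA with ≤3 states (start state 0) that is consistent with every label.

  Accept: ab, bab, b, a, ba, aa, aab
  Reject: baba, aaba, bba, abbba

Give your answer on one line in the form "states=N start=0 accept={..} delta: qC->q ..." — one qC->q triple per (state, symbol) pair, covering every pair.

Grow the machine one transition at a time. Run the examples from 0; the earliest place one falls off (shortest prefix, ties alphabetical) gets sent to the lowest-numbered state that keeps every Accept/Reject pair distinguishable — a pair clashes when both reach the same state with identical unread suffix — and to a fresh state only if none does.
a: 0a undefined. 0a->0: no, ba/aaba meet in 0 with "ba" left. Open state 1: 0a->1.
b: 0b undefined. 0b->0: no, a/bba meet in 1. 0b->1: ok.
aa: 1a undefined. 1a->0: no, ba/baba meet in 0. 1a->1: ok.
ab: 1b undefined. 1b->0: no, b/baba meet in 1. 1b->1: no, ab/baba meet in 1. Open state 2: 1b->2.
abb: 2b undefined. 2b->0: no, b/abbba meet in 1. 2b->1: ok.
bba: 2a undefined. 2a->0: ok.
All examples now run through 3 states with every (state, symbol) defined. Accept strings end in {1,2}, Reject strings end in {0}; accept={1,2}.

states=3 start=0 accept={1,2} delta: 0a->1 0b->1 1a->1 1b->2 2a->0 2b->1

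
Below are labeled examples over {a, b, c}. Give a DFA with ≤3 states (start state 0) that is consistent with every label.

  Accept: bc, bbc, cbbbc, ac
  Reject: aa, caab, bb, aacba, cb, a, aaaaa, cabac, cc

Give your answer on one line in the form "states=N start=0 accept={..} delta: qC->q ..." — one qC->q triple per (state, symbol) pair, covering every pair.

Fold the examples into a partial DFA from state 0: repeatedly fix the first undefined (state, symbol) met by the shortest-then-alphabetical prefix, trying targets in increasing order and rejecting any under which an Accept and a Reject string meet in one state with the same remainder; add a state when all current targets are rejected. Accepting states are where Accept strings end.
a: 0a undefined. 0a->0: ok.
b: 0b undefined. 0b->0: ok.
c: 0c undefined. 0c->0: no, bc/aa meet in 0. Open state 1: 0c->1.
ca: 1a undefined. 1a->0: no, bc/cabac meet in 1. 1a->1: ok.
cb: 1b undefined. 1b->0: no, bc/cabac meet in 1. 1b->1: no, bc/caab meet in 1. Open state 2: 1b->2.
cc: 1c undefined. 1c->0: ok.
cbb: 2b undefined. 2b->0: ok.
caba: 2a undefined. 2a->0: no, bc/cabac meet in 1. 2a->1: no, bc/aacba meet in 1. 2a->2: ok.
cabac: 2c undefined. 2c->0: ok.
All examples now run through 3 states with every (state, symbol) defined. Accept strings end in {1}, Reject strings end in {0,2}; accept={1}.

states=3 start=0 accept={1} delta: 0a->0 0b->0 0c->1 1a->1 1b->2 1c->0 2a->2 2b->0 2c->0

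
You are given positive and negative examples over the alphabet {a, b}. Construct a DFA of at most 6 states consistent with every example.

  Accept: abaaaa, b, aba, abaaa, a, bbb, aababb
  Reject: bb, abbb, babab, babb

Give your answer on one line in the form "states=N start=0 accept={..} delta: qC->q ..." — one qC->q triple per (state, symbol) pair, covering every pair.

states=4 start=0 accept={1,3} delta: 0a->1 0b->1 1a->2 1b->0 2a->3 2b->2 3a->1 3b->0

State merging on the prefix tree: take the shortest (then alphabetical) example prefix whose next move is undefined and point that move at state 0, else 1, else 2, ...; a target is out if some Accept/Reject pair would then sit in one state with the same input left (inseparable). If every existing state is out, open a new one.
a: 0a undefined. 0a->0: no, bbb/abbb meet in 0 with "bbb" left. Open state 1: 0a->1.
b: 0b undefined. 0b->0: no, b/bb meet in 0. 0b->1: ok.
aa: 1a undefined. 1a->0: no, b/babab meet in 1. 1a->1: no, bbb/babb meet in 1 with "bb" left. Open state 2: 1a->2.
ab: 1b undefined. 1b->0: ok.
aab: 2b undefined. 2b->0: no, b/babb meet in 1. 2b->1: no, b/babab meet in 1. 2b->2: ok.
aaba: 2a undefined. 2a->0: no, abaaaa/babab meet in 1. 2a->1: no, abaaaa/babb meet in 2. 2a->2: no, abaaaa/babab meet in 2. Open state 3: 2a->3.
aabab: 3b undefined. 3b->0: ok.
abaaaa: 3a undefined. 3a->0: no, abaaaa/bb meet in 0. 3a->1: ok.
All examples now run through 4 states with every (state, symbol) defined. Accept strings end in {1,3}, Reject strings end in {0,2}; accept={1,3}.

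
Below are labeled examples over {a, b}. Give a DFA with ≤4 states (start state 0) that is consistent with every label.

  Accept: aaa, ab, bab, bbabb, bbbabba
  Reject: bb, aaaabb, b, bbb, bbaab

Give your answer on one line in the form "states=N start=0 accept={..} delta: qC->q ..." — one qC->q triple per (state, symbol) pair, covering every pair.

State merging on the prefix tree: take the shortest (then alphabetical) example prefix whose next move is undefined and point that move at state 0, else 1, else 2, ...; a target is out if some Accept/Reject pair would then sit in one state with the same input left (inseparable). If every existing state is out, open a new one.
a: 0a undefined. 0a->0: no, ab/b meet in 0 with "b" left. Open state 1: 0a->1.
b: 0b undefined. 0b->0: ok.
aa: 1a undefined. 1a->0: ok.
ab: 1b undefined. 1b->0: no, ab/bb meet in 0. 1b->1: no, bbbabba/bb meet in 0. Open state 2: 1b->2.
bbabb: 2b undefined. 2b->0: no, bbabb/bb meet in 0. 2b->1: no, bbbabba/bb meet in 0. 2b->2: ok.
bbbabba: 2a undefined. 2a->0: no, bbbabba/bb meet in 0. 2a->1: ok.
All examples now run through 3 states with every (state, symbol) defined. Accept strings end in {1,2}, Reject strings end in {0}; accept={1,2}.

states=3 start=0 accept={1,2} delta: 0a->1 0b->0 1a->0 1b->2 2a->1 2b->2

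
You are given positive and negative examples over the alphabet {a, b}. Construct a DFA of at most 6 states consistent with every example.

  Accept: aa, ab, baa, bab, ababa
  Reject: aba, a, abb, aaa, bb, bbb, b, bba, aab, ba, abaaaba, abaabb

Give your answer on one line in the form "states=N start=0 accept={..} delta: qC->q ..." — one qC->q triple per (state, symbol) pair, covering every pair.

states=4 start=0 accept={2} delta: 0a->1 0b->0 1a->2 1b->2 2a->3 2b->0 3a->0 3b->1

Fold the examples into a partial DFA from state 0: repeatedly fix the first undefined (state, symbol) met by the shortest-then-alphabetical prefix, trying targets in increasing order and rejecting any under which an Accept and a Reject string meet in one state with the same remainder; add a state when all current targets are rejected. Accepting states are where Accept strings end.
a: 0a undefined. 0a->0: no, aa/a meet in 0. Open state 1: 0a->1.
b: 0b undefined. 0b->0: ok.
aa: 1a undefined. 1a->0: no, aa/bb meet in 0. 1a->1: no, aa/a meet in 1. Open state 2: 1a->2.
ab: 1b undefined. 1b->0: no, ab/abb meet in 0. 1b->1: no, aa/aba meet in 2. 1b->2: ok.
aaa: 2a undefined. 2a->0: no, ababa/a meet in 1. 2a->1: no, ababa/aba meet in 1. 2a->2: no, aa/aba meet in 2. Open state 3: 2a->3.
aab: 2b undefined. 2b->0: ok.
abaa: 3a undefined. 3a->0: ok.
abab: 3b undefined. 3b->0: no, ababa/a meet in 1. 3b->1: ok.
All examples now run through 4 states with every (state, symbol) defined. Accept strings end in {2}, Reject strings end in {0,1,3}; accept={2}.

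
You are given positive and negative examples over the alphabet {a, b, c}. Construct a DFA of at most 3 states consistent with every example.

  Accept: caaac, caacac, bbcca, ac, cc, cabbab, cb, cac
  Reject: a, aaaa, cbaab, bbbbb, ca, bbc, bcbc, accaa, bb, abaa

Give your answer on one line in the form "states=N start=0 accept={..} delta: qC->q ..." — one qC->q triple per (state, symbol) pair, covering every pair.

states=3 start=0 accept={2} delta: 0a->0 0b->1 0c->2 1a->2 1b->1 1c->1 2a->0 2b->2 2c->2

Grow the machine one transition at a time. Run the examples from 0; the earliest place one falls off (shortest prefix, ties alphabetical) gets sent to the lowest-numbered state that keeps every Accept/Reject pair distinguishable — a pair clashes when both reach the same state with identical unread suffix — and to a fresh state only if none does.
a: 0a undefined. 0a->0: ok.
b: 0b undefined. 0b->0: no, ac/bbc meet in 0 with "c" left. Open state 1: 0b->1.
c: 0c undefined. 0c->0: no, caaac/a meet in 0. 0c->1: no, cb/bb meet in 1 with "b" left. Open state 2: 0c->2.
bb: 1b undefined. 1b->0: no, ac/bbc meet in 2. 1b->1: ok.
bc: 1c undefined. 1c->0: no, bbcca/ca meet in 2 with "a" left. 1c->1: ok.
ca: 2a undefined. 2a->0: ok.
cb: 2b undefined. 2b->0: no, cb/a meet in 0. 2b->1: no, cb/bbbbb meet in 1. 2b->2: ok.
cc: 2c undefined. 2c->0: no, cc/a meet in 0. 2c->1: no, cc/cbaab meet in 1. 2c->2: ok.
aba: 1a undefined. 1a->0: no, bbcca/a meet in 0. 1a->1: no, bbcca/cbaab meet in 1. 1a->2: ok.
All examples now run through 3 states with every (state, symbol) defined. Accept strings end in {2}, Reject strings end in {0,1}; accept={2}.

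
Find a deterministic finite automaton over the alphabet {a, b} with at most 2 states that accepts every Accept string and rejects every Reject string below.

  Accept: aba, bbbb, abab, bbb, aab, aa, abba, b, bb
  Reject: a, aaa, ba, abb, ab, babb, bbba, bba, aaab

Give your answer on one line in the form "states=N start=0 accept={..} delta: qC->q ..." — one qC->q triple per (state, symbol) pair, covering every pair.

states=2 start=0 accept={0} delta: 0a->1 0b->0 1a->0 1b->1

Fold the examples into a partial DFA from state 0: repeatedly fix the first undefined (state, symbol) met by the shortest-then-alphabetical prefix, trying targets in increasing order and rejecting any under which an Accept and a Reject string meet in one state with the same remainder; add a state when all current targets are rejected. Accepting states are where Accept strings end.
a: 0a undefined. 0a->0: no, aba/ba meet in 0 with "ba" left. Open state 1: 0a->1.
b: 0b undefined. 0b->0: ok.
aa: 1a undefined. 1a->0: ok.
ab: 1b undefined. 1b->0: no, aba/a meet in 1. 1b->1: ok.
All examples now run through 2 states with every (state, symbol) defined. Accept strings end in {0}, Reject strings end in {1}; accept={0}.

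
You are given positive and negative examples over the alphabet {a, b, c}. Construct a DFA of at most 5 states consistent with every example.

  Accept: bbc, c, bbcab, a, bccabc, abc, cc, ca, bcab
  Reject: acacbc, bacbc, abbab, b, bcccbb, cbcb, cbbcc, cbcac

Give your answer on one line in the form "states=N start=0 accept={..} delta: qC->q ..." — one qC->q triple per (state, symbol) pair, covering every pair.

Grow the machine one transition at a time. Run the examples from 0; the earliest place one falls off (shortest prefix, ties alphabetical) gets sent to the lowest-numbered state that keeps every Accept/Reject pair distinguishable — a pair clashes when both reach the same state with identical unread suffix — and to a fresh state only if none does.
a: 0a undefined. 0a->0: ok.
b: 0b undefined. 0b->0: no, a/abbab meet in 0. Open state 1: 0b->1.
c: 0c undefined. 0c->0: no, abc/acacbc meet in 1 with "c" left. 0c->1: no, c/b meet in 1. Open state 2: 0c->2.
ba: 1a undefined. 1a->0: ok.
bb: 1b undefined. 1b->0: ok.
bc: 1c undefined. 1c->0: no, bcab/abbab meet in 1. 1c->1: no, bccabc/abbab meet in 1. 1c->2: ok.
ca: 2a undefined. 2a->0: no, bbcab/abbab meet in 1. 2a->1: no, ca/abbab meet in 1. 2a->2: ok.
cb: 2b undefined. 2b->0: no, bbc/bacbc meet in 2. 2b->1: no, bbc/bacbc meet in 2. 2b->2: no, cc/bacbc meet in 2 with "c" left. Open state 3: 2b->3.
cc: 2c undefined. 2c->0: no, bbc/acacbc meet in 2. 2c->1: no, bbc/acacbc meet in 2. 2c->2: no, bccabc/acacbc meet in 3 with "c" left. 2c->3: ok.
cbb: 3b undefined. 3b->0: no, bbc/acacbc meet in 2. 3b->1: no, bbc/acacbc meet in 2. 3b->2: no, bbcab/acacbc meet in 3. 3b->3: ok.
cbc: 3c undefined. 3c->0: no, bbc/cbbcc meet in 2. 3c->1: no, bbc/cbbcc meet in 2. 3c->2: no, bbc/acacbc meet in 2. 3c->3: no, bbcab/acacbc meet in 3. Open state 4: 3c->4.
bcca: 3a undefined. 3a->0: ok.
cbca: 4a undefined. 4a->0: no, bbc/cbcac meet in 2. 4a->1: no, bbc/cbcac meet in 2. 4a->2: no, bbcab/cbcac meet in 3. 4a->3: ok.
cbcb: 4b undefined. 4b->0: no, a/cbcb meet in 0. 4b->1: no, a/bcccbb meet in 0. 4b->2: no, bbc/cbcb meet in 2. 4b->3: no, bbcab/bcccbb meet in 3. 4b->4: ok.
cbbcc: 4c undefined. 4c->0: no, a/cbbcc meet in 0. 4c->1: ok.
All examples now run through 5 states with every (state, symbol) defined. Accept strings end in {0,2,3}, Reject strings end in {1,4}; accept={0,2,3}.

states=5 start=0 accept={0,2,3} delta: 0a->0 0b->1 0c->2 1a->0 1b->0 1c->2 2a->2 2b->3 2c->3 3a->0 3b->3 3c->4 4a->3 4b->4 4c->1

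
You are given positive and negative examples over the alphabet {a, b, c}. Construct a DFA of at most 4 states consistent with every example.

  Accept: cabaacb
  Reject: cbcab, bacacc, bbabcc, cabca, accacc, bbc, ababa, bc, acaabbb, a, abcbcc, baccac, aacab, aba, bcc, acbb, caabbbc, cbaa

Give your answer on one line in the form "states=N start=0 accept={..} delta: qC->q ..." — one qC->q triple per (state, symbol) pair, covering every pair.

State merging on the prefix tree: take the shortest (then alphabetical) example prefix whose next move is undefined and point that move at state 0, else 1, else 2, ...; a target is out if some Accept/Reject pair would then sit in one state with the same input left (inseparable). If every existing state is out, open a new one.
a: 0a undefined. 0a->0: ok.
b: 0b undefined. 0b->0: ok.
c: 0c undefined. 0c->0: no, cabaacb/cbcab meet in 0. Open state 1: 0c->1.
ca: 1a undefined. 1a->0: ok.
cb: 1b undefined. 1b->0: no, cabaacb/cbcab meet in 0. 1b->1: no, cabaacb/bbc meet in 1. Open state 2: 1b->2.
acc: 1c undefined. 1c->0: ok.
cba: 2a undefined. 2a->0: ok.
cbc: 2c undefined. 2c->0: ok.
acbb: 2b undefined. 2b->0: ok.
All examples now run through 3 states with every (state, symbol) defined. Accept strings end in {2}, Reject strings end in {0,1}; accept={2}.

states=3 start=0 accept={2} delta: 0a->0 0b->0 0c->1 1a->0 1b->2 1c->0 2a->0 2b->0 2c->0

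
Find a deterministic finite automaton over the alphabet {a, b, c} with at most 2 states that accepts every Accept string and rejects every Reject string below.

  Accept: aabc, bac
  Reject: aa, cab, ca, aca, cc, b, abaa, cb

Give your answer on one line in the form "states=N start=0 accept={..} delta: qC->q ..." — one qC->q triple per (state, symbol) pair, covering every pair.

State merging on the prefix tree: take the shortest (then alphabetical) example prefix whose next move is undefined and point that move at state 0, else 1, else 2, ...; a target is out if some Accept/Reject pair would then sit in one state with the same input left (inseparable). If every existing state is out, open a new one.
a: 0a undefined. 0a->0: ok.
b: 0b undefined. 0b->0: ok.
c: 0c undefined. 0c->0: no, aabc/aa meet in 0. Open state 1: 0c->1.
ca: 1a undefined. 1a->0: ok.
cb: 1b undefined. 1b->0: ok.
cc: 1c undefined. 1c->0: ok.
All examples now run through 2 states with every (state, symbol) defined. Accept strings end in {1}, Reject strings end in {0}; accept={1}.

states=2 start=0 accept={1} delta: 0a->0 0b->0 0c->1 1a->0 1b->0 1c->0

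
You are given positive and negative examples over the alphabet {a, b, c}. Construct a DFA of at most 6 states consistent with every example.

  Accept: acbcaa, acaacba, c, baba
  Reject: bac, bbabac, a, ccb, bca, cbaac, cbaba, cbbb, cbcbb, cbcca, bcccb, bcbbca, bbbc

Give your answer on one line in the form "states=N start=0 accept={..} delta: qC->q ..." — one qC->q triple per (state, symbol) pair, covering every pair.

states=5 start=0 accept={1,2} delta: 0a->0 0b->1 0c->1 1a->1 1b->2 1c->3 2a->2 2b->3 2c->4 3a->3 3b->4 3c->3 4a->1 4b->3 4c->0

Grow the machine one transition at a time. Run the examples from 0; the earliest place one falls off (shortest prefix, ties alphabetical) gets sent to the lowest-numbered state that keeps every Accept/Reject pair distinguishable — a pair clashes when both reach the same state with identical unread suffix — and to a fresh state only if none does.
a: 0a undefined. 0a->0: ok.
b: 0b undefined. 0b->0: no, c/bac meet in 0 with "c" left. Open state 1: 0b->1.
c: 0c undefined. 0c->0: no, c/a meet in 0. 0c->1: ok.
ba: 1a undefined. 1a->0: no, c/bac meet in 1. 1a->1: ok.
bb: 1b undefined. 1b->0: no, acbcaa/cbaac meet in 1. 1b->1: no, c/cbaba meet in 1. Open state 2: 1b->2.
bc: 1c undefined. 1c->0: no, acaacba/ccb meet in 1. 1c->1: no, c/bac meet in 1. 1c->2: no, baba/bca meet in 2 with "a" left. Open state 3: 1c->3.
bba: 2a undefined. 2a->0: no, c/cbaac meet in 1. 2a->1: no, c/cbaba meet in 1. 2a->2: ok.
bbb: 2b undefined. 2b->0: no, c/bbabac meet in 1. 2b->1: no, c/cbaba meet in 1. 2b->2: no, baba/cbaba meet in 2. 2b->3: ok.
bca: 3a undefined. 3a->0: no, c/bbabac meet in 1. 3a->1: no, c/bca meet in 1. 3a->2: no, baba/bca meet in 2. 3a->3: ok.
bcb: 3b undefined. 3b->0: no, acaacba/a meet in 0. 3b->1: no, acaacba/ccb meet in 1. 3b->2: no, acaacba/ccb meet in 2. 3b->3: no, acaacba/bac meet in 3. Open state 4: 3b->4.
bcc: 3c undefined. 3c->0: no, baba/bcccb meet in 2. 3c->1: no, c/bbabac meet in 1. 3c->2: no, baba/bbabac meet in 2. 3c->3: ok.
cbc: 2c undefined. 2c->0: no, acbcaa/a meet in 0. 2c->1: no, acbcaa/cbaac meet in 1. 2c->2: no, acbcaa/cbaac meet in 2. 2c->3: no, acbcaa/bac meet in 3. 2c->4: ok.
bcbb: 4b undefined. 4b->0: no, c/cbcbb meet in 1. 4b->1: no, baba/cbcbb meet in 2. 4b->2: no, acaacba/bcbbca meet in 4 with "a" left. 4b->3: ok.
cbcc: 4c undefined. 4c->0: ok.
acbca: 4a undefined. 4a->0: no, acbcaa/a meet in 0. 4a->1: ok.
All examples now run through 5 states with every (state, symbol) defined. Accept strings end in {1,2}, Reject strings end in {0,3,4}; accept={1,2}.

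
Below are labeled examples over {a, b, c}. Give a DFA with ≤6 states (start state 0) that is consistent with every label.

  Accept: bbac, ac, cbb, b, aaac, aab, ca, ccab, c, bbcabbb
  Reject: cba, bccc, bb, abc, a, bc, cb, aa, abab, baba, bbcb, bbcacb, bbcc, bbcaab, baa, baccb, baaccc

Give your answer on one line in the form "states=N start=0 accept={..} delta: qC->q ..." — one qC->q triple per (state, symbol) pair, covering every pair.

states=4 start=0 accept={1,2} delta: 0a->0 0b->1 0c->1 1a->2 1b->0 1c->0 2a->3 2b->3 2c->2 3a->0 3b->0 3c->0

Fold the examples into a partial DFA from state 0: repeatedly fix the first undefined (state, symbol) met by the shortest-then-alphabetical prefix, trying targets in increasing order and rejecting any under which an Accept and a Reject string meet in one state with the same remainder; add a state when all current targets are rejected. Accepting states are where Accept strings end.
a: 0a undefined. 0a->0: ok.
b: 0b undefined. 0b->0: no, bbac/abc meet in 0 with "c" left. Open state 1: 0b->1.
c: 0c undefined. 0c->0: no, ac/a meet in 0. 0c->1: ok.
ba: 1a undefined. 1a->0: no, ac/abab meet in 1. 1a->1: no, ac/baa meet in 1. Open state 2: 1a->2.
bb: 1b undefined. 1b->0: ok.
bc: 1c undefined. 1c->0: ok.
baa: 2a undefined. 2a->0: no, bbac/bbcaab meet in 1. 2a->1: no, bbac/baa meet in 1. 2a->2: no, ca/baa meet in 2. Open state 3: 2a->3.
bab: 2b undefined. 2b->0: no, bbcabbb/cba meet in 0. 2b->1: no, bbac/abab meet in 1. 2b->2: no, ca/abab meet in 2. 2b->3: ok.
bac: 2c undefined. 2c->0: no, bbac/bbcacb meet in 1. 2c->1: no, bbac/baccb meet in 1. 2c->2: ok.
baac: 3c undefined. 3c->0: ok.
baba: 3a undefined. 3a->0: ok.
bbcaab: 3b undefined. 3b->0: ok.
All examples now run through 4 states with every (state, symbol) defined. Accept strings end in {1,2}, Reject strings end in {0,3}; accept={1,2}.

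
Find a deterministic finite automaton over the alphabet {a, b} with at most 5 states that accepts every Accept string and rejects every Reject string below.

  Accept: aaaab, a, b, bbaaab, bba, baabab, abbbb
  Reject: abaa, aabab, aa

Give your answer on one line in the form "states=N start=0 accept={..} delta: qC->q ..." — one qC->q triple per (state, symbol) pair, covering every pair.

State merging on the prefix tree: take the shortest (then alphabetical) example prefix whose next move is undefined and point that move at state 0, else 1, else 2, ...; a target is out if some Accept/Reject pair would then sit in one state with the same input left (inseparable). If every existing state is out, open a new one.
a: 0a undefined. 0a->0: no, a/aa meet in 0. Open state 1: 0a->1.
b: 0b undefined. 0b->0: no, baabab/aabab meet in 1 with "abab" left. 0b->1: ok.
aa: 1a undefined. 1a->0: no, aaaab/aabab meet in 1. 1a->1: no, a/aa meet in 1. Open state 2: 1a->2.
ab: 1b undefined. 1b->0: ok.
aaa: 2a undefined. 2a->0: ok.
aab: 2b undefined. 2b->0: no, aaaab/aabab meet in 0. 2b->1: no, a/aabab meet in 1. 2b->2: no, a/aabab meet in 1. Open state 3: 2b->3.
aaba: 3a undefined. 3a->0: no, a/aabab meet in 1. 3a->1: no, aaaab/aabab meet in 0. 3a->2: no, baabab/aabab meet in 3. 3a->3: ok.
aabab: 3b undefined. 3b->0: no, aaaab/aabab meet in 0. 3b->1: no, a/aabab meet in 1. 3b->2: ok.
All examples now run through 4 states with every (state, symbol) defined. Accept strings end in {0,1,3}, Reject strings end in {2}; accept={0,1,3}.

states=4 start=0 accept={0,1,3} delta: 0a->1 0b->1 1a->2 1b->0 2a->0 2b->3 3a->3 3b->2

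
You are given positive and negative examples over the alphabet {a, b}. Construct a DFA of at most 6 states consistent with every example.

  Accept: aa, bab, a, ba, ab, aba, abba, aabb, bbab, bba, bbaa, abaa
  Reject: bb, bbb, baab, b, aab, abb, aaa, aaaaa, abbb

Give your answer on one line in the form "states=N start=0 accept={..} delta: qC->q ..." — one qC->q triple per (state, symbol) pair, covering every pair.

Fold the examples into a partial DFA from state 0: repeatedly fix the first undefined (state, symbol) met by the shortest-then-alphabetical prefix, trying targets in increasing order and rejecting any under which an Accept and a Reject string meet in one state with the same remainder; add a state when all current targets are rejected. Accepting states are where Accept strings end.
a: 0a undefined. 0a->0: no, aa/aaa meet in 0. Open state 1: 0a->1.
b: 0b undefined. 0b->0: ok.
aa: 1a undefined. 1a->0: no, aa/bb meet in 0. 1a->1: no, aa/aaa meet in 1. Open state 2: 1a->2.
ab: 1b undefined. 1b->0: no, bab/bb meet in 0. 1b->1: no, bab/abb meet in 1. 1b->2: no, aba/aaa meet in 2 with "a" left. Open state 3: 1b->3.
aaa: 2a undefined. 2a->0: no, aa/aaaaa meet in 2. 2a->1: no, a/aaa meet in 1. 2a->2: no, aa/aaa meet in 2. 2a->3: no, bab/aaa meet in 3. Open state 4: 2a->4.
aab: 2b undefined. 2b->0: no, aabb/bb meet in 0. 2b->1: no, a/baab meet in 1. 2b->2: no, aa/baab meet in 2. 2b->3: no, bab/baab meet in 3. 2b->4: ok.
aba: 3a undefined. 3a->0: no, aba/bb meet in 0. 3a->1: ok.
abb: 3b undefined. 3b->0: ok.
aaaa: 4a undefined. 4a->0: no, a/aaaaa meet in 1. 4a->1: no, aa/aaaaa meet in 2. 4a->2: ok.
aabb: 4b undefined. 4b->0: no, aabb/bb meet in 0. 4b->1: ok.
All examples now run through 5 states with every (state, symbol) defined. Accept strings end in {1,2,3}, Reject strings end in {0,4}; accept={1,2,3}.

states=5 start=0 accept={1,2,3} delta: 0a->1 0b->0 1a->2 1b->3 2a->4 2b->4 3a->1 3b->0 4a->2 4b->1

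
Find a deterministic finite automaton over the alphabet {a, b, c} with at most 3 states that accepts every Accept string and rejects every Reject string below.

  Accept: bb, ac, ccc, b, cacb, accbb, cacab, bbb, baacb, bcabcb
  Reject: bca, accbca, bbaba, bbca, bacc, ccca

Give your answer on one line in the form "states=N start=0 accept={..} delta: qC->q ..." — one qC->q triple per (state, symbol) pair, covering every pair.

states=2 start=0 accept={1} delta: 0a->0 0b->1 0c->1 1a->0 1b->1 1c->0

Grow the machine one transition at a time. Run the examples from 0; the earliest place one falls off (shortest prefix, ties alphabetical) gets sent to the lowest-numbered state that keeps every Accept/Reject pair distinguishable — a pair clashes when both reach the same state with identical unread suffix — and to a fresh state only if none does.
a: 0a undefined. 0a->0: ok.
b: 0b undefined. 0b->0: no, bb/bbaba meet in 0. Open state 1: 0b->1.
c: 0c undefined. 0c->0: no, ac/ccca meet in 0. 0c->1: ok.
ba: 1a undefined. 1a->0: ok.
bb: 1b undefined. 1b->0: no, bb/bbaba meet in 0. 1b->1: ok.
bc: 1c undefined. 1c->0: ok.
All examples now run through 2 states with every (state, symbol) defined. Accept strings end in {1}, Reject strings end in {0}; accept={1}.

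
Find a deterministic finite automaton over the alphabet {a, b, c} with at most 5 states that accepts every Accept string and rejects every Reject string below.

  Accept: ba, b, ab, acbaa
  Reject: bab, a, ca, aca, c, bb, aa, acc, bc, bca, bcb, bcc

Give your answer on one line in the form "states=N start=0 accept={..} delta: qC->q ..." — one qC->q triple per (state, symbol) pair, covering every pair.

states=3 start=0 accept={1} delta: 0a->0 0b->1 0c->0 1a->1 1b->0 1c->2 2a->0 2b->0 2c->0

Grow the machine one transition at a time. Run the examples from 0; the earliest place one falls off (shortest prefix, ties alphabetical) gets sent to the lowest-numbered state that keeps every Accept/Reject pair distinguishable — a pair clashes when both reach the same state with identical unread suffix — and to a fresh state only if none does.
a: 0a undefined. 0a->0: ok.
b: 0b undefined. 0b->0: no, ba/bab meet in 0. Open state 1: 0b->1.
c: 0c undefined. 0c->0: ok.
ba: 1a undefined. 1a->0: no, ba/a meet in 0. 1a->1: ok.
bb: 1b undefined. 1b->0: ok.
bc: 1c undefined. 1c->0: no, ba/bcb meet in 1. 1c->1: no, ba/bc meet in 1. Open state 2: 1c->2.
bca: 2a undefined. 2a->0: ok.
bcb: 2b undefined. 2b->0: ok.
bcc: 2c undefined. 2c->0: ok.
All examples now run through 3 states with every (state, symbol) defined. Accept strings end in {1}, Reject strings end in {0,2}; accept={1}.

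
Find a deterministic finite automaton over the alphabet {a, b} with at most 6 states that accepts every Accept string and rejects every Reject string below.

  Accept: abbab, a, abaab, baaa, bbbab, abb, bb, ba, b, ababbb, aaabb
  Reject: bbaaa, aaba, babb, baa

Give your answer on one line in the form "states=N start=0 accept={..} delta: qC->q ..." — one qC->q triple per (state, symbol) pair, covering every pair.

states=5 start=0 accept={0,1,2,4} delta: 0a->1 0b->1 1a->2 1b->0 2a->3 2b->4 3a->0 3b->0 4a->3 4b->3

State merging on the prefix tree: take the shortest (then alphabetical) example prefix whose next move is undefined and point that move at state 0, else 1, else 2, ...; a target is out if some Accept/Reject pair would then sit in one state with the same input left (inseparable). If every existing state is out, open a new one.
a: 0a undefined. 0a->0: no, ba/aaba meet in 0 with "ba" left. Open state 1: 0a->1.
b: 0b undefined. 0b->0: no, baaa/bbaaa meet in 1 with "aa" left. 0b->1: ok.
aa: 1a undefined. 1a->0: no, a/baa meet in 1. 1a->1: no, a/baa meet in 1. Open state 2: 1a->2.
ab: 1b undefined. 1b->0: ok.
aaa: 2a undefined. 2a->0: no, bb/bbaaa meet in 0. 2a->1: no, a/bbaaa meet in 1. 2a->2: no, baaa/bbaaa meet in 2. Open state 3: 2a->3.
aab: 2b undefined. 2b->0: no, a/aaba meet in 1. 2b->1: no, bb/babb meet in 0. 2b->2: no, abbab/babb meet in 2. 2b->3: no, abbab/bbaaa meet in 3. Open state 4: 2b->4.
aaab: 3b undefined. 3b->0: ok.
aaba: 4a undefined. 4a->0: no, bb/aaba meet in 0. 4a->1: no, a/aaba meet in 1. 4a->2: no, ba/aaba meet in 2. 4a->3: ok.
baaa: 3a undefined. 3a->0: ok.
babb: 4b undefined. 4b->0: no, baaa/babb meet in 0. 4b->1: no, a/babb meet in 1. 4b->2: no, ba/babb meet in 2. 4b->3: ok.
All examples now run through 5 states with every (state, symbol) defined. Accept strings end in {0,1,2,4}, Reject strings end in {3}; accept={0,1,2,4}.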